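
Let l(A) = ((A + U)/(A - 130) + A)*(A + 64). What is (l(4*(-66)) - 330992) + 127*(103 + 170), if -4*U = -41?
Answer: -47999012/197 ≈ -2.4365e+5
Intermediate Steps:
U = 41/4 (U = -¼*(-41) = 41/4 ≈ 10.250)
l(A) = (64 + A)*(A + (41/4 + A)/(-130 + A)) (l(A) = ((A + 41/4)/(A - 130) + A)*(A + 64) = ((41/4 + A)/(-130 + A) + A)*(64 + A) = (A + (41/4 + A)/(-130 + A))*(64 + A) = (64 + A)*(A + (41/4 + A)/(-130 + A)))
(l(4*(-66)) - 330992) + 127*(103 + 170) = ((656 + (4*(-66))³ - 65*(4*(-66))² - 32983*(-66))/(-130 + 4*(-66)) - 330992) + 127*(103 + 170) = ((656 + (-264)³ - 65*(-264)² - 32983/4*(-264))/(-130 - 264) - 330992) + 127*273 = ((656 - 18399744 - 65*69696 + 2176878)/(-394) - 330992) + 34671 = (-(656 - 18399744 - 4530240 + 2176878)/394 - 330992) + 34671 = (-1/394*(-20752450) - 330992) + 34671 = (10376225/197 - 330992) + 34671 = -54829199/197 + 34671 = -47999012/197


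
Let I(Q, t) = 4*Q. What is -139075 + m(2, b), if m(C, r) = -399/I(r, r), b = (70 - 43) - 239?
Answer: -117935201/848 ≈ -1.3907e+5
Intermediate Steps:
b = -212 (b = 27 - 239 = -212)
m(C, r) = -399/(4*r) (m(C, r) = -399*1/(4*r) = -399/(4*r))
-139075 + m(2, b) = -139075 - 399/4/(-212) = -139075 - 399/4*(-1/212) = -139075 + 399/848 = -117935201/848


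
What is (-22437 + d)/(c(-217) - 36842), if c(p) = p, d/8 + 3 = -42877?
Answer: 365477/37059 ≈ 9.8620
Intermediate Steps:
d = -343040 (d = -24 + 8*(-42877) = -24 - 343016 = -343040)
(-22437 + d)/(c(-217) - 36842) = (-22437 - 343040)/(-217 - 36842) = -365477/(-37059) = -365477*(-1/37059) = 365477/37059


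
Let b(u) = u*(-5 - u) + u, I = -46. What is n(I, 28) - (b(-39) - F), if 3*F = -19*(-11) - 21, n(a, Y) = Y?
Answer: 4367/3 ≈ 1455.7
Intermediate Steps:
F = 188/3 (F = (-19*(-11) - 21)/3 = (209 - 21)/3 = (⅓)*188 = 188/3 ≈ 62.667)
b(u) = u + u*(-5 - u)
n(I, 28) - (b(-39) - F) = 28 - (-1*(-39)*(4 - 39) - 1*188/3) = 28 - (-1*(-39)*(-35) - 188/3) = 28 - (-1365 - 188/3) = 28 - 1*(-4283/3) = 28 + 4283/3 = 4367/3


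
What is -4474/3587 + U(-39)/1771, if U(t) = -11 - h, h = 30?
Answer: -8070521/6352577 ≈ -1.2704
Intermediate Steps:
U(t) = -41 (U(t) = -11 - 1*30 = -11 - 30 = -41)
-4474/3587 + U(-39)/1771 = -4474/3587 - 41/1771 = -8070521/6352577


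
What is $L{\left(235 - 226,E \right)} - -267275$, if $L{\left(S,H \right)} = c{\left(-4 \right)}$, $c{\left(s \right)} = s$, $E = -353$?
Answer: $267271$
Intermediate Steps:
$L{\left(S,H \right)} = -4$
$L{\left(235 - 226,E \right)} - -267275 = -4 - -267275 = -4 + 267275 = 267271$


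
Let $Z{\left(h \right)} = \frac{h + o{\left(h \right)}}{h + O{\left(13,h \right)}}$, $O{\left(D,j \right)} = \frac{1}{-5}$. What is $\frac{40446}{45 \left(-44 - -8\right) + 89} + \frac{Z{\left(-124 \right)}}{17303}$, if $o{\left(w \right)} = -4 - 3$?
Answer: $- \frac{434597859893}{16450844553} \approx -26.418$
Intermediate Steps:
$O{\left(D,j \right)} = - \frac{1}{5}$
$o{\left(w \right)} = -7$
$Z{\left(h \right)} = \frac{-7 + h}{- \frac{1}{5} + h}$ ($Z{\left(h \right)} = \frac{h - 7}{h - \frac{1}{5}} = \frac{-7 + h}{- \frac{1}{5} + h}$)
$\frac{40446}{45 \left(-44 - -8\right) + 89} + \frac{Z{\left(-124 \right)}}{17303} = \frac{40446}{45 \left(-44 - -8\right) + 89} + \frac{5 \frac{1}{-1 + 5 \left(-124\right)} \left(-7 - 124\right)}{17303} = \frac{40446}{45 \left(-44 + 8\right) + 89} + 5 \frac{1}{-1 - 620} \left(-131\right) \frac{1}{17303} = \frac{40446}{45 \left(-36\right) + 89} + 5 \frac{1}{-621} \left(-131\right) \frac{1}{17303} = \frac{40446}{-1620 + 89} + 5 \left(- \frac{1}{621}\right) \left(-131\right) \frac{1}{17303} = \frac{40446}{-1531} + \frac{655}{621} \cdot \frac{1}{17303} = 40446 \left(- \frac{1}{1531}\right) + \frac{655}{10745163} = - \frac{40446}{1531} + \frac{655}{10745163} = - \frac{434597859893}{16450844553}$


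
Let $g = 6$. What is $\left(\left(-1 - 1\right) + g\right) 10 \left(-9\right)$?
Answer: $-360$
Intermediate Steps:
$\left(\left(-1 - 1\right) + g\right) 10 \left(-9\right) = \left(\left(-1 - 1\right) + 6\right) 10 \left(-9\right) = \left(-2 + 6\right) 10 \left(-9\right) = 4 \cdot 10 \left(-9\right) = 40 \left(-9\right) = -360$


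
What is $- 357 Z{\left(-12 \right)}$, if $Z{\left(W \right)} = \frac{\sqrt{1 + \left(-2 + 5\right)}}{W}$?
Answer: $\frac{119}{2} \approx 59.5$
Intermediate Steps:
$Z{\left(W \right)} = \frac{2}{W}$ ($Z{\left(W \right)} = \frac{\sqrt{1 + 3}}{W} = \frac{\sqrt{4}}{W} = \frac{2}{W}$)
$- 357 Z{\left(-12 \right)} = - 357 \frac{2}{-12} = - 357 \cdot 2 \left(- \frac{1}{12}\right) = \left(-357\right) \left(- \frac{1}{6}\right) = \frac{119}{2}$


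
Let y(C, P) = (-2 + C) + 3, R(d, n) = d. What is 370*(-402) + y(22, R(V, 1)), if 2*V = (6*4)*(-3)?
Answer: -148717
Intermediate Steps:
V = -36 (V = ((6*4)*(-3))/2 = (24*(-3))/2 = (½)*(-72) = -36)
y(C, P) = 1 + C
370*(-402) + y(22, R(V, 1)) = 370*(-402) + (1 + 22) = -148740 + 23 = -148717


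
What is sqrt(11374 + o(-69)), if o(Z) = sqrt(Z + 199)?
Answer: sqrt(11374 + sqrt(130)) ≈ 106.70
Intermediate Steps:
o(Z) = sqrt(199 + Z)
sqrt(11374 + o(-69)) = sqrt(11374 + sqrt(199 - 69)) = sqrt(11374 + sqrt(130))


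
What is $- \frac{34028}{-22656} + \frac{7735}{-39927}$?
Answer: $\frac{98615983}{75382176} \approx 1.3082$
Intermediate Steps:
$- \frac{34028}{-22656} + \frac{7735}{-39927} = \left(-34028\right) \left(- \frac{1}{22656}\right) + 7735 \left(- \frac{1}{39927}\right) = \frac{8507}{5664} - \frac{7735}{39927} = \frac{98615983}{75382176}$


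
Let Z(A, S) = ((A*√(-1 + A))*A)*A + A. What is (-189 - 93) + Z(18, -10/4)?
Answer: -264 + 5832*√17 ≈ 23782.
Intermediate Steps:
Z(A, S) = A + A³*√(-1 + A) (Z(A, S) = (A²*√(-1 + A))*A + A = A³*√(-1 + A) + A = A + A³*√(-1 + A))
(-189 - 93) + Z(18, -10/4) = (-189 - 93) + (18 + 18³*√(-1 + 18)) = -282 + (18 + 5832*√17) = -264 + 5832*√17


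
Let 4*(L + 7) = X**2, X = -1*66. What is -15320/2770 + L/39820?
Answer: -30352263/5515070 ≈ -5.5035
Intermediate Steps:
X = -66
L = 1082 (L = -7 + (1/4)*(-66)**2 = -7 + (1/4)*4356 = -7 + 1089 = 1082)
-15320/2770 + L/39820 = -15320/2770 + 1082/39820 = -15320*1/2770 + 1082*(1/39820) = -1532/277 + 541/19910 = -30352263/5515070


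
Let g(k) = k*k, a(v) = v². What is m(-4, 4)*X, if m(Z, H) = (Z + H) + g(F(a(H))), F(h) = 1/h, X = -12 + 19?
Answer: 7/256 ≈ 0.027344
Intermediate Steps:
X = 7
g(k) = k²
m(Z, H) = H + Z + H⁻⁴ (m(Z, H) = (Z + H) + (1/(H²))² = (H + Z) + (H⁻²)² = (H + Z) + H⁻⁴ = H + Z + H⁻⁴)
m(-4, 4)*X = (4 - 4 + 4⁻⁴)*7 = (4 - 4 + 1/256)*7 = (1/256)*7 = 7/256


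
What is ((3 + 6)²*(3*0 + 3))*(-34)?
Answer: -8262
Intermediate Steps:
((3 + 6)²*(3*0 + 3))*(-34) = (9²*(0 + 3))*(-34) = (81*3)*(-34) = 243*(-34) = -8262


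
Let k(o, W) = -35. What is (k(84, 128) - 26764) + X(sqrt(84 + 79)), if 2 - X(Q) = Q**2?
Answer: -26960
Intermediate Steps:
X(Q) = 2 - Q**2
(k(84, 128) - 26764) + X(sqrt(84 + 79)) = (-35 - 26764) + (2 - (sqrt(84 + 79))**2) = -26799 + (2 - (sqrt(163))**2) = -26799 + (2 - 1*163) = -26799 + (2 - 163) = -26799 - 161 = -26960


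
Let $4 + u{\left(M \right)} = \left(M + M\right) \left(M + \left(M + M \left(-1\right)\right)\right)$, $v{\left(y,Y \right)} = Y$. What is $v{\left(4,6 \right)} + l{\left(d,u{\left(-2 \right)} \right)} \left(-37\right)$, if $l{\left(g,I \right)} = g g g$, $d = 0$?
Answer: $6$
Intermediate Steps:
$u{\left(M \right)} = -4 + 2 M^{2}$ ($u{\left(M \right)} = -4 + \left(M + M\right) \left(M + \left(M + M \left(-1\right)\right)\right) = -4 + 2 M \left(M + \left(M - M\right)\right) = -4 + 2 M \left(M + 0\right) = -4 + 2 M M = -4 + 2 M^{2}$)
$l{\left(g,I \right)} = g^{3}$ ($l{\left(g,I \right)} = g^{2} g = g^{3}$)
$v{\left(4,6 \right)} + l{\left(d,u{\left(-2 \right)} \right)} \left(-37\right) = 6 + 0^{3} \left(-37\right) = 6 + 0 \left(-37\right) = 6 + 0 = 6$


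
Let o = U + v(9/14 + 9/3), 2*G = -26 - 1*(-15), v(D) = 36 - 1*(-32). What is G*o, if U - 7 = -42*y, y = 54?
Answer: 24123/2 ≈ 12062.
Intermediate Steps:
v(D) = 68 (v(D) = 36 + 32 = 68)
U = -2261 (U = 7 - 42*54 = 7 - 2268 = -2261)
G = -11/2 (G = (-26 - 1*(-15))/2 = (-26 + 15)/2 = (½)*(-11) = -11/2 ≈ -5.5000)
o = -2193 (o = -2261 + 68 = -2193)
G*o = -11/2*(-2193) = 24123/2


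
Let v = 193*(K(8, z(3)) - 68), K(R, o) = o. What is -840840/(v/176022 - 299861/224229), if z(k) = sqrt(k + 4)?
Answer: 68494821819874974772728480/115009369191587055503 + 53193359519181176415120*sqrt(7)/115009369191587055503 ≈ 5.9678e+5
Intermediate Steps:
z(k) = sqrt(4 + k)
v = -13124 + 193*sqrt(7) (v = 193*(sqrt(4 + 3) - 68) = 193*(sqrt(7) - 68) = 193*(-68 + sqrt(7)) = -13124 + 193*sqrt(7) ≈ -12613.)
-840840/(v/176022 - 299861/224229) = -840840/((-13124 + 193*sqrt(7))/176022 - 299861/224229) = -840840/((-13124 + 193*sqrt(7))*(1/176022) - 299861*1/224229) = -840840/((-6562/88011 + 193*sqrt(7)/176022) - 299861/224229) = -840840/(-9287485723/6578206173 + 193*sqrt(7)/176022)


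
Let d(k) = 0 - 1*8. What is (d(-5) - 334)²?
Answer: 116964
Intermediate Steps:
d(k) = -8 (d(k) = 0 - 8 = -8)
(d(-5) - 334)² = (-8 - 334)² = (-342)² = 116964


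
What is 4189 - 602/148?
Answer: 309685/74 ≈ 4184.9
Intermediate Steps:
4189 - 602/148 = 4189 - 1*301/74 = 4189 - 301/74 = 309685/74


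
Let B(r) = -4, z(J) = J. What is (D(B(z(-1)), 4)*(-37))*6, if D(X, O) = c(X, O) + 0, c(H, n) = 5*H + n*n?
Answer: 888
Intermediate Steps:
c(H, n) = n² + 5*H (c(H, n) = 5*H + n² = n² + 5*H)
D(X, O) = O² + 5*X (D(X, O) = (O² + 5*X) + 0 = O² + 5*X)
(D(B(z(-1)), 4)*(-37))*6 = ((4² + 5*(-4))*(-37))*6 = ((16 - 20)*(-37))*6 = -4*(-37)*6 = 148*6 = 888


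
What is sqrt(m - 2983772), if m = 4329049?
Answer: sqrt(1345277) ≈ 1159.9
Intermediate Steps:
sqrt(m - 2983772) = sqrt(4329049 - 2983772) = sqrt(1345277)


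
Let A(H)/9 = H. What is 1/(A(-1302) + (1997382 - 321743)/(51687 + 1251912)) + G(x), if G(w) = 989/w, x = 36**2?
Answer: 15104195106823/19794971086128 ≈ 0.76303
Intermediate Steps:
A(H) = 9*H
x = 1296
1/(A(-1302) + (1997382 - 321743)/(51687 + 1251912)) + G(x) = 1/(9*(-1302) + (1997382 - 321743)/(51687 + 1251912)) + 989/1296 = 1/(-11718 + 1675639/1303599) + 989*(1/1296) = 1/(-11718 + 1675639*(1/1303599)) + 989/1296 = 1/(-11718 + 1675639/1303599) + 989/1296 = 1/(-15273897443/1303599) + 989/1296 = -1303599/15273897443 + 989/1296 = 15104195106823/19794971086128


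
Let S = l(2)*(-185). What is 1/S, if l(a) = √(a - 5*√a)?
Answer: -1/(185*√(2 - 5*√2)) ≈ 0.0024004*I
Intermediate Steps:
S = -185*√(2 - 5*√2) (S = √(2 - 5*√2)*(-185) = -185*√(2 - 5*√2) ≈ -416.6*I)
1/S = 1/(-185*√(2 - 5*√2)) = -1/(185*√(2 - 5*√2))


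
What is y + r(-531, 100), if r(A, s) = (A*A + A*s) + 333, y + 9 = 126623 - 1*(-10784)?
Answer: 366592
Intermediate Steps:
y = 137398 (y = -9 + (126623 - 1*(-10784)) = -9 + (126623 + 10784) = -9 + 137407 = 137398)
r(A, s) = 333 + A**2 + A*s (r(A, s) = (A**2 + A*s) + 333 = 333 + A**2 + A*s)
y + r(-531, 100) = 137398 + (333 + (-531)**2 - 531*100) = 137398 + (333 + 281961 - 53100) = 137398 + 229194 = 366592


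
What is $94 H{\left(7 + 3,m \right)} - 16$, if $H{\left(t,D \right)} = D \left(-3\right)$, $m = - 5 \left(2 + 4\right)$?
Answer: $8444$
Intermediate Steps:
$m = -30$ ($m = \left(-5\right) 6 = -30$)
$H{\left(t,D \right)} = - 3 D$
$94 H{\left(7 + 3,m \right)} - 16 = 94 \left(\left(-3\right) \left(-30\right)\right) - 16 = 94 \cdot 90 - 16 = 8460 - 16 = 8444$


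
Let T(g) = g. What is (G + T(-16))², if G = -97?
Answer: 12769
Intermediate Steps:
(G + T(-16))² = (-97 - 16)² = (-113)² = 12769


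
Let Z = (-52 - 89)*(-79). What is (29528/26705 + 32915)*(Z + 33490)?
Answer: 39229989007287/26705 ≈ 1.4690e+9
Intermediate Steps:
Z = 11139 (Z = -141*(-79) = 11139)
(29528/26705 + 32915)*(Z + 33490) = (29528/26705 + 32915)*(11139 + 33490) = (29528*(1/26705) + 32915)*44629 = (29528/26705 + 32915)*44629 = (879024603/26705)*44629 = 39229989007287/26705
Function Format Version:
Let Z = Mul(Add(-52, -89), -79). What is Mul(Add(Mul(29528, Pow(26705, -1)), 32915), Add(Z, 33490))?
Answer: Rational(39229989007287, 26705) ≈ 1.4690e+9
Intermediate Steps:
Z = 11139 (Z = Mul(-141, -79) = 11139)
Mul(Add(Mul(29528, Pow(26705, -1)), 32915), Add(Z, 33490)) = Mul(Add(Mul(29528, Pow(26705, -1)), 32915), Add(11139, 33490)) = Mul(Add(Mul(29528, Rational(1, 26705)), 32915), 44629) = Mul(Add(Rational(29528, 26705), 32915), 44629) = Mul(Rational(879024603, 26705), 44629) = Rational(39229989007287, 26705)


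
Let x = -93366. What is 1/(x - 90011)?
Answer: -1/183377 ≈ -5.4532e-6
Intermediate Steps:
1/(x - 90011) = 1/(-93366 - 90011) = 1/(-183377) = -1/183377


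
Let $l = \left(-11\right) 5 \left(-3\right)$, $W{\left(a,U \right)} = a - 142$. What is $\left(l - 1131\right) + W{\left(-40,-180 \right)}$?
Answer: $-1148$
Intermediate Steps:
$W{\left(a,U \right)} = -142 + a$
$l = 165$ ($l = \left(-55\right) \left(-3\right) = 165$)
$\left(l - 1131\right) + W{\left(-40,-180 \right)} = \left(165 - 1131\right) - 182 = -966 - 182 = -1148$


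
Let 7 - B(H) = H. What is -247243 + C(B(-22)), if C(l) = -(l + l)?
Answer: -247301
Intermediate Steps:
B(H) = 7 - H
C(l) = -2*l
-247243 + C(B(-22)) = -247243 - 2*(7 - 1*(-22)) = -247243 - 2*(7 + 22) = -247243 - 2*29 = -247243 - 58 = -247301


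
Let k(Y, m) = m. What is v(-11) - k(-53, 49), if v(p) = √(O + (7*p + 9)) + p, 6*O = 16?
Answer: -60 + 14*I*√3/3 ≈ -60.0 + 8.0829*I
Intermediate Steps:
O = 8/3 (O = (⅙)*16 = 8/3 ≈ 2.6667)
v(p) = p + √(35/3 + 7*p) (v(p) = √(8/3 + (7*p + 9)) + p = √(8/3 + (9 + 7*p)) + p = √(35/3 + 7*p) + p = p + √(35/3 + 7*p))
v(-11) - k(-53, 49) = (-11 + √(105 + 63*(-11))/3) - 1*49 = (-11 + √(105 - 693)/3) - 49 = (-11 + √(-588)/3) - 49 = (-11 + (14*I*√3)/3) - 49 = (-11 + 14*I*√3/3) - 49 = -60 + 14*I*√3/3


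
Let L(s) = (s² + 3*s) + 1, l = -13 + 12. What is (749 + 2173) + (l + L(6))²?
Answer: 5838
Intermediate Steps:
l = -1
L(s) = 1 + s² + 3*s
(749 + 2173) + (l + L(6))² = (749 + 2173) + (-1 + (1 + 6² + 3*6))² = 2922 + (-1 + (1 + 36 + 18))² = 2922 + (-1 + 55)² = 2922 + 54² = 2922 + 2916 = 5838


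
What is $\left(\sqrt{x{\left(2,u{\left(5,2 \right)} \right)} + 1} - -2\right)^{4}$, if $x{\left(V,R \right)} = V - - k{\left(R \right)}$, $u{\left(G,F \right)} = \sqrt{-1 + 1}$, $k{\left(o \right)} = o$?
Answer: $\left(2 + \sqrt{3}\right)^{4} \approx 193.99$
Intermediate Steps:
$u{\left(G,F \right)} = 0$ ($u{\left(G,F \right)} = \sqrt{0} = 0$)
$x{\left(V,R \right)} = R + V$ ($x{\left(V,R \right)} = V - - R = V + R = R + V$)
$\left(\sqrt{x{\left(2,u{\left(5,2 \right)} \right)} + 1} - -2\right)^{4} = \left(\sqrt{\left(0 + 2\right) + 1} - -2\right)^{4} = \left(\sqrt{2 + 1} + 2\right)^{4} = \left(\sqrt{3} + 2\right)^{4} = \left(2 + \sqrt{3}\right)^{4}$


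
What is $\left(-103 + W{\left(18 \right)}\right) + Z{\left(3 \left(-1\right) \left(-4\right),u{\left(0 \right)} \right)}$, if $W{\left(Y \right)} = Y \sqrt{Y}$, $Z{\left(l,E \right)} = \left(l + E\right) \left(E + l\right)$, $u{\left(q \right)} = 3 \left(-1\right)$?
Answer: $-22 + 54 \sqrt{2} \approx 54.368$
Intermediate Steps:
$u{\left(q \right)} = -3$
$Z{\left(l,E \right)} = \left(E + l\right)^{2}$ ($Z{\left(l,E \right)} = \left(E + l\right) \left(E + l\right) = \left(E + l\right)^{2}$)
$W{\left(Y \right)} = Y^{\frac{3}{2}}$
$\left(-103 + W{\left(18 \right)}\right) + Z{\left(3 \left(-1\right) \left(-4\right),u{\left(0 \right)} \right)} = \left(-103 + 18^{\frac{3}{2}}\right) + \left(-3 + 3 \left(-1\right) \left(-4\right)\right)^{2} = \left(-103 + 54 \sqrt{2}\right) + \left(-3 - -12\right)^{2} = \left(-103 + 54 \sqrt{2}\right) + \left(-3 + 12\right)^{2} = \left(-103 + 54 \sqrt{2}\right) + 9^{2} = \left(-103 + 54 \sqrt{2}\right) + 81 = -22 + 54 \sqrt{2}$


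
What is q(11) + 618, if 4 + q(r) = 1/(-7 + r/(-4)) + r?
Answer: 24371/39 ≈ 624.90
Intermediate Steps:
q(r) = -4 + r + 1/(-7 - r/4) (q(r) = -4 + (1/(-7 + r/(-4)) + r) = -4 + (1/(-7 + r*(-¼)) + r) = -4 + (1/(-7 - r/4) + r) = -4 + (r + 1/(-7 - r/4)) = -4 + r + 1/(-7 - r/4))
q(11) + 618 = (-116 + 11² + 24*11)/(28 + 11) + 618 = (-116 + 121 + 264)/39 + 618 = (1/39)*269 + 618 = 269/39 + 618 = 24371/39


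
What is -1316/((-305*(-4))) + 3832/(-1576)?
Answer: -210908/60085 ≈ -3.5102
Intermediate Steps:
-1316/((-305*(-4))) + 3832/(-1576) = -1316/1220 + 3832*(-1/1576) = -1316*1/1220 - 479/197 = -329/305 - 479/197 = -210908/60085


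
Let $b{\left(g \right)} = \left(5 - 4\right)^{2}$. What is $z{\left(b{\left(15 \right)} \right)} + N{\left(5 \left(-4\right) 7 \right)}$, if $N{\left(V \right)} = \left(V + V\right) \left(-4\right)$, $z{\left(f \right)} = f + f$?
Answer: $1122$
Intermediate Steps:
$b{\left(g \right)} = 1$ ($b{\left(g \right)} = 1^{2} = 1$)
$z{\left(f \right)} = 2 f$
$N{\left(V \right)} = - 8 V$ ($N{\left(V \right)} = 2 V \left(-4\right) = - 8 V$)
$z{\left(b{\left(15 \right)} \right)} + N{\left(5 \left(-4\right) 7 \right)} = 2 \cdot 1 - 8 \cdot 5 \left(-4\right) 7 = 2 - 8 \left(\left(-20\right) 7\right) = 2 - -1120 = 2 + 1120 = 1122$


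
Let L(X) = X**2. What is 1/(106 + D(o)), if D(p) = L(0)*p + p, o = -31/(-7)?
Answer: 7/773 ≈ 0.0090556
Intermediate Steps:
o = 31/7 (o = -31*(-1/7) = 31/7 ≈ 4.4286)
D(p) = p (D(p) = 0**2*p + p = 0*p + p = 0 + p = p)
1/(106 + D(o)) = 1/(106 + 31/7) = 1/(773/7) = 7/773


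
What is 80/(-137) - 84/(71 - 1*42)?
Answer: -13828/3973 ≈ -3.4805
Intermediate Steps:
80/(-137) - 84/(71 - 1*42) = 80*(-1/137) - 84/(71 - 42) = -80/137 - 84/29 = -13828/3973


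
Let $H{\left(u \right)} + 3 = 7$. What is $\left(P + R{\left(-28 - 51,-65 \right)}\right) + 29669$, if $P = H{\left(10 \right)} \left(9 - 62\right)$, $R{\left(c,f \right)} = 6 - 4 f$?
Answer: $29723$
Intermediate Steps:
$H{\left(u \right)} = 4$ ($H{\left(u \right)} = -3 + 7 = 4$)
$P = -212$ ($P = 4 \left(9 - 62\right) = 4 \left(-53\right) = -212$)
$\left(P + R{\left(-28 - 51,-65 \right)}\right) + 29669 = \left(-212 + \left(6 - -260\right)\right) + 29669 = \left(-212 + \left(6 + 260\right)\right) + 29669 = \left(-212 + 266\right) + 29669 = 54 + 29669 = 29723$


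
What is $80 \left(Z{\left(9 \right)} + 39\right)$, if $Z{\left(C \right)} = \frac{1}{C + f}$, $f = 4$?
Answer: $\frac{40640}{13} \approx 3126.2$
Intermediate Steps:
$Z{\left(C \right)} = \frac{1}{4 + C}$ ($Z{\left(C \right)} = \frac{1}{C + 4} = \frac{1}{4 + C}$)
$80 \left(Z{\left(9 \right)} + 39\right) = 80 \left(\frac{1}{4 + 9} + 39\right) = 80 \left(\frac{1}{13} + 39\right) = 80 \cdot \frac{508}{13} = \frac{40640}{13}$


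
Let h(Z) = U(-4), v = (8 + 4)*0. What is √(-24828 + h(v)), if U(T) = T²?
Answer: 2*I*√6203 ≈ 157.52*I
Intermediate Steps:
v = 0 (v = 12*0 = 0)
h(Z) = 16 (h(Z) = (-4)² = 16)
√(-24828 + h(v)) = √(-24828 + 16) = √(-24812) = 2*I*√6203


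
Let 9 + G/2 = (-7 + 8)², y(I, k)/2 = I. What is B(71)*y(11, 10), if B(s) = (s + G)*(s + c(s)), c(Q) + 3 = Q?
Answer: 168190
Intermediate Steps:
c(Q) = -3 + Q
y(I, k) = 2*I
G = -16 (G = -18 + 2*(-7 + 8)² = -18 + 2*1² = -18 + 2*1 = -18 + 2 = -16)
B(s) = (-16 + s)*(-3 + 2*s) (B(s) = (s - 16)*(s + (-3 + s)) = (-16 + s)*(-3 + 2*s))
B(71)*y(11, 10) = (48 - 35*71 + 2*71²)*(2*11) = (48 - 2485 + 2*5041)*22 = (48 - 2485 + 10082)*22 = 7645*22 = 168190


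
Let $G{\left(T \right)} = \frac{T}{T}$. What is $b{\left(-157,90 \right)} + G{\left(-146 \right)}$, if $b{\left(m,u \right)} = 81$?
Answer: $82$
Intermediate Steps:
$G{\left(T \right)} = 1$
$b{\left(-157,90 \right)} + G{\left(-146 \right)} = 81 + 1 = 82$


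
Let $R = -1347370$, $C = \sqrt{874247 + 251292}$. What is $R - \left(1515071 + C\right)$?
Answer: $-2862441 - \sqrt{1125539} \approx -2.8635 \cdot 10^{6}$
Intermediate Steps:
$C = \sqrt{1125539} \approx 1060.9$
$R - \left(1515071 + C\right) = -1347370 - \left(1515071 + \sqrt{1125539}\right) = -2862441 - \sqrt{1125539}$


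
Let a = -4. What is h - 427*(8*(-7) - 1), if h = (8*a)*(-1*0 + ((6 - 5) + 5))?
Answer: 24147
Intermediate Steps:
h = -192 (h = (8*(-4))*(-1*0 + ((6 - 5) + 5)) = -32*(0 + (1 + 5)) = -32*(0 + 6) = -32*6 = -192)
h - 427*(8*(-7) - 1) = -192 - 427*(8*(-7) - 1) = -192 - 427*(-56 - 1) = -192 - 427*(-57) = -192 + 24339 = 24147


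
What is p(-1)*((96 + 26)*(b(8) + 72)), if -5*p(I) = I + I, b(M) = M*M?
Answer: 33184/5 ≈ 6636.8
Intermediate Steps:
b(M) = M**2
p(I) = -2*I/5 (p(I) = -(I + I)/5 = -2*I/5)
p(-1)*((96 + 26)*(b(8) + 72)) = (-2/5*(-1))*((96 + 26)*(8**2 + 72)) = 2*(122*(64 + 72))/5 = 2*(122*136)/5 = (2/5)*16592 = 33184/5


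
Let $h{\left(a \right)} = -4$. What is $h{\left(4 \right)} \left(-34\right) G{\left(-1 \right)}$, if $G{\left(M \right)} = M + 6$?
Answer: $680$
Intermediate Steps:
$G{\left(M \right)} = 6 + M$
$h{\left(4 \right)} \left(-34\right) G{\left(-1 \right)} = \left(-4\right) \left(-34\right) \left(6 - 1\right) = 136 \cdot 5 = 680$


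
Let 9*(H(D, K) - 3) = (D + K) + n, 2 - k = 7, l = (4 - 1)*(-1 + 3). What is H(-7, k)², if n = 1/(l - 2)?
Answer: 3721/1296 ≈ 2.8711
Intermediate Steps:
l = 6 (l = 3*2 = 6)
k = -5 (k = 2 - 1*7 = 2 - 7 = -5)
n = ¼ (n = 1/(6 - 2) = 1/4 = ¼ ≈ 0.25000)
H(D, K) = 109/36 + D/9 + K/9 (H(D, K) = 3 + ((D + K) + ¼)/9 = 3 + (¼ + D + K)/9 = 3 + (1/36 + D/9 + K/9) = 109/36 + D/9 + K/9)
H(-7, k)² = (109/36 + (⅑)*(-7) + (⅑)*(-5))² = (109/36 - 7/9 - 5/9)² = (61/36)² = 3721/1296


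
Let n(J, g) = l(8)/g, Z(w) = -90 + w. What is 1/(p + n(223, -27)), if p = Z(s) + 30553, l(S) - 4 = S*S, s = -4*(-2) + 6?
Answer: 27/822811 ≈ 3.2814e-5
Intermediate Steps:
s = 14 (s = 8 + 6 = 14)
l(S) = 4 + S² (l(S) = 4 + S*S = 4 + S²)
n(J, g) = 68/g (n(J, g) = (4 + 8²)/g = (4 + 64)/g = 68/g)
p = 30477 (p = (-90 + 14) + 30553 = -76 + 30553 = 30477)
1/(p + n(223, -27)) = 1/(30477 + 68/(-27)) = 1/(30477 + 68*(-1/27)) = 1/(30477 - 68/27) = 1/(822811/27) = 27/822811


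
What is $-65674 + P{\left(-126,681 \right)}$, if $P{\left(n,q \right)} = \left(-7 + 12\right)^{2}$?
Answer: $-65649$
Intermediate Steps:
$P{\left(n,q \right)} = 25$ ($P{\left(n,q \right)} = 5^{2} = 25$)
$-65674 + P{\left(-126,681 \right)} = -65674 + 25 = -65649$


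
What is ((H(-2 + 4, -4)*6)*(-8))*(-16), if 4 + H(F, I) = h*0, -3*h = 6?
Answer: -3072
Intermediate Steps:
h = -2 (h = -1/3*6 = -2)
H(F, I) = -4 (H(F, I) = -4 - 2*0 = -4 + 0 = -4)
((H(-2 + 4, -4)*6)*(-8))*(-16) = (-4*6*(-8))*(-16) = -24*(-8)*(-16) = 192*(-16) = -3072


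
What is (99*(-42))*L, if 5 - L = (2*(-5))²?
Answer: 395010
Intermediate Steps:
L = -95 (L = 5 - (2*(-5))² = 5 - 1*(-10)² = 5 - 1*100 = 5 - 100 = -95)
(99*(-42))*L = (99*(-42))*(-95) = -4158*(-95) = 395010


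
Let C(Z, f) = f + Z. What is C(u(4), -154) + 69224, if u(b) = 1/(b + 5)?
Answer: 621631/9 ≈ 69070.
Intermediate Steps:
u(b) = 1/(5 + b)
C(Z, f) = Z + f
C(u(4), -154) + 69224 = (1/(5 + 4) - 154) + 69224 = (1/9 - 154) + 69224 = (⅑ - 154) + 69224 = -1385/9 + 69224 = 621631/9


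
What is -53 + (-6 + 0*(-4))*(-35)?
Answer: 157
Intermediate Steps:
-53 + (-6 + 0*(-4))*(-35) = -53 + (-6 + 0)*(-35) = -53 - 6*(-35) = -53 + 210 = 157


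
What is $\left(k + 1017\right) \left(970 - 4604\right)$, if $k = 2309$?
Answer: $-12086684$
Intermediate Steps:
$\left(k + 1017\right) \left(970 - 4604\right) = \left(2309 + 1017\right) \left(970 - 4604\right) = 3326 \left(-3634\right) = -12086684$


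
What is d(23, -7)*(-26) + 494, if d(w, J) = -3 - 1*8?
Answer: 780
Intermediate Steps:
d(w, J) = -11 (d(w, J) = -3 - 8 = -11)
d(23, -7)*(-26) + 494 = -11*(-26) + 494 = 286 + 494 = 780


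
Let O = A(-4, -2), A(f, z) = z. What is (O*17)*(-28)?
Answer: 952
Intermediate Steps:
O = -2
(O*17)*(-28) = -2*17*(-28) = -34*(-28) = 952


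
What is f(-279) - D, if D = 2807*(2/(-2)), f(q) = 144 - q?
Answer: 3230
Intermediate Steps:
D = -2807 (D = 2807*(2*(-½)) = 2807*(-1) = -2807)
f(-279) - D = (144 - 1*(-279)) - 1*(-2807) = (144 + 279) + 2807 = 423 + 2807 = 3230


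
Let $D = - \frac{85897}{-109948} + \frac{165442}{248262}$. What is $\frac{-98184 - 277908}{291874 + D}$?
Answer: $- \frac{5132886762565296}{3983503030031327} \approx -1.2885$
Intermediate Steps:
$D = \frac{19757489015}{13647955188}$ ($D = \left(-85897\right) \left(- \frac{1}{109948}\right) + 165442 \cdot \frac{1}{248262} = \frac{85897}{109948} + \frac{82721}{124131} = \frac{19757489015}{13647955188} \approx 1.4477$)
$\frac{-98184 - 277908}{291874 + D} = \frac{-98184 - 277908}{291874 + \frac{19757489015}{13647955188}} = \frac{-98184 - 277908}{\frac{3983503030031327}{13647955188}} = \left(-98184 - 277908\right) \frac{13647955188}{3983503030031327} = \left(-376092\right) \frac{13647955188}{3983503030031327} = - \frac{5132886762565296}{3983503030031327}$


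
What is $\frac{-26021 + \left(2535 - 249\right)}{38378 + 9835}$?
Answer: $- \frac{23735}{48213} \approx -0.49229$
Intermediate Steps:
$\frac{-26021 + \left(2535 - 249\right)}{38378 + 9835} = \frac{-26021 + 2286}{48213} = \left(-23735\right) \frac{1}{48213} = - \frac{23735}{48213}$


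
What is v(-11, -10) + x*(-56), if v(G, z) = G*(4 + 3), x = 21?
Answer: -1253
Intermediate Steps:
v(G, z) = 7*G (v(G, z) = G*7 = 7*G)
v(-11, -10) + x*(-56) = 7*(-11) + 21*(-56) = -77 - 1176 = -1253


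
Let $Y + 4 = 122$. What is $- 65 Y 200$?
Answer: $-1534000$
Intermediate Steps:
$Y = 118$ ($Y = -4 + 122 = 118$)
$- 65 Y 200 = \left(-65\right) 118 \cdot 200 = \left(-7670\right) 200 = -1534000$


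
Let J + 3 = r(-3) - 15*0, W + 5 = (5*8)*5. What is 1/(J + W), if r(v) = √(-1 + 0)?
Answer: 192/36865 - I/36865 ≈ 0.0052082 - 2.7126e-5*I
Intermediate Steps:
r(v) = I (r(v) = √(-1) = I)
W = 195 (W = -5 + (5*8)*5 = -5 + 40*5 = -5 + 200 = 195)
J = -3 + I (J = -3 + (I - 15*0) = -3 + (I + 0) = -3 + I ≈ -3.0 + 1.0*I)
1/(J + W) = 1/((-3 + I) + 195) = 1/(192 + I) = (192 - I)/36865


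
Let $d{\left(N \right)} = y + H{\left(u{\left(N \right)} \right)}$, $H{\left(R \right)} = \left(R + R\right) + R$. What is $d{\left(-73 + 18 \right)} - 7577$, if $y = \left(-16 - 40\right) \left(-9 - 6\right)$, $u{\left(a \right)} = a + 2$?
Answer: $-6896$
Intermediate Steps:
$u{\left(a \right)} = 2 + a$
$H{\left(R \right)} = 3 R$ ($H{\left(R \right)} = 2 R + R = 3 R$)
$y = 840$ ($y = \left(-56\right) \left(-15\right) = 840$)
$d{\left(N \right)} = 846 + 3 N$ ($d{\left(N \right)} = 840 + 3 \left(2 + N\right) = 840 + \left(6 + 3 N\right) = 846 + 3 N$)
$d{\left(-73 + 18 \right)} - 7577 = \left(846 + 3 \left(-73 + 18\right)\right) - 7577 = \left(846 + 3 \left(-55\right)\right) - 7577 = \left(846 - 165\right) - 7577 = 681 - 7577 = -6896$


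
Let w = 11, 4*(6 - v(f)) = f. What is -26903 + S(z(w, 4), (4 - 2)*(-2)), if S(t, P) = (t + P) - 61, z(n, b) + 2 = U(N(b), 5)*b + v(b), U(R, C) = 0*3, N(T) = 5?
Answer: -26965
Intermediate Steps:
v(f) = 6 - f/4
U(R, C) = 0
z(n, b) = 4 - b/4 (z(n, b) = -2 + (0*b + (6 - b/4)) = -2 + (0 + (6 - b/4)) = -2 + (6 - b/4) = 4 - b/4)
S(t, P) = -61 + P + t (S(t, P) = (P + t) - 61 = -61 + P + t)
-26903 + S(z(w, 4), (4 - 2)*(-2)) = -26903 + (-61 + (4 - 2)*(-2) + (4 - ¼*4)) = -26903 + (-61 + 2*(-2) + (4 - 1)) = -26903 + (-61 - 4 + 3) = -26903 - 62 = -26965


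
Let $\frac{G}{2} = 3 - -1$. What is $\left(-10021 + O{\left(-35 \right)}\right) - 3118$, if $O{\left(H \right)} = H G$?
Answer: $-13419$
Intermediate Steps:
$G = 8$ ($G = 2 \left(3 - -1\right) = 2 \left(3 + 1\right) = 2 \cdot 4 = 8$)
$O{\left(H \right)} = 8 H$ ($O{\left(H \right)} = H 8 = 8 H$)
$\left(-10021 + O{\left(-35 \right)}\right) - 3118 = \left(-10021 + 8 \left(-35\right)\right) - 3118 = \left(-10021 - 280\right) - 3118 = -10301 - 3118 = -13419$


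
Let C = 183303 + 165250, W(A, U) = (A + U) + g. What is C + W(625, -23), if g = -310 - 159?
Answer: 348686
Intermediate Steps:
g = -469
W(A, U) = -469 + A + U (W(A, U) = (A + U) - 469 = -469 + A + U)
C = 348553
C + W(625, -23) = 348553 + (-469 + 625 - 23) = 348553 + 133 = 348686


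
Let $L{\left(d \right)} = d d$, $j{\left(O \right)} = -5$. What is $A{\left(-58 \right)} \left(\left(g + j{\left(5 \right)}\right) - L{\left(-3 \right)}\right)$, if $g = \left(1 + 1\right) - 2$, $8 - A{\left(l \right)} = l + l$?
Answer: $-1736$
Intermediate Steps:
$A{\left(l \right)} = 8 - 2 l$ ($A{\left(l \right)} = 8 - \left(l + l\right) = 8 - 2 l$)
$L{\left(d \right)} = d^{2}$
$g = 0$ ($g = 2 - 2 = 0$)
$A{\left(-58 \right)} \left(\left(g + j{\left(5 \right)}\right) - L{\left(-3 \right)}\right) = \left(8 - -116\right) \left(\left(0 - 5\right) - \left(-3\right)^{2}\right) = \left(8 + 116\right) \left(-5 - 9\right) = 124 \left(-5 - 9\right) = 124 \left(-14\right) = -1736$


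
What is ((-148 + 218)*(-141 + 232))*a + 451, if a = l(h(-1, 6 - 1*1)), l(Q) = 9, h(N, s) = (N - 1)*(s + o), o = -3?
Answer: 57781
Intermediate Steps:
h(N, s) = (-1 + N)*(-3 + s) (h(N, s) = (N - 1)*(s - 3) = (-1 + N)*(-3 + s))
a = 9
((-148 + 218)*(-141 + 232))*a + 451 = ((-148 + 218)*(-141 + 232))*9 + 451 = (70*91)*9 + 451 = 6370*9 + 451 = 57330 + 451 = 57781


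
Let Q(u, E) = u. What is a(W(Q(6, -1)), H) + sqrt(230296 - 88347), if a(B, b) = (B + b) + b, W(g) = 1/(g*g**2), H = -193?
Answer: -83375/216 + sqrt(141949) ≈ -9.2342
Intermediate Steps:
W(g) = g**(-3) (W(g) = 1/(g**3) = g**(-3))
a(B, b) = B + 2*b
a(W(Q(6, -1)), H) + sqrt(230296 - 88347) = (6**(-3) + 2*(-193)) + sqrt(230296 - 88347) = (1/216 - 386) + sqrt(141949) = -83375/216 + sqrt(141949)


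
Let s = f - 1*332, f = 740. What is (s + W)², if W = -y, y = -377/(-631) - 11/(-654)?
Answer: 28263491452605049/170299830276 ≈ 1.6596e+5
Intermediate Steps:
y = 253499/412674 (y = -377*(-1/631) - 11*(-1/654) = 377/631 + 11/654 = 253499/412674 ≈ 0.61428)
s = 408 (s = 740 - 1*332 = 740 - 332 = 408)
W = -253499/412674 (W = -1*253499/412674 = -253499/412674 ≈ -0.61428)
(s + W)² = (408 - 253499/412674)² = (168117493/412674)² = 28263491452605049/170299830276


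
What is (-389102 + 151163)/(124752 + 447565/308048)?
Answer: -73296633072/38430051661 ≈ -1.9073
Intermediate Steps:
(-389102 + 151163)/(124752 + 447565/308048) = -237939/(124752 + 447565*(1/308048)) = -237939/(124752 + 447565/308048) = -237939/38430051661/308048 = -237939*308048/38430051661 = -73296633072/38430051661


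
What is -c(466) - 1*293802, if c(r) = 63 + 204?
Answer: -294069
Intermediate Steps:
c(r) = 267
-c(466) - 1*293802 = -1*267 - 1*293802 = -267 - 293802 = -294069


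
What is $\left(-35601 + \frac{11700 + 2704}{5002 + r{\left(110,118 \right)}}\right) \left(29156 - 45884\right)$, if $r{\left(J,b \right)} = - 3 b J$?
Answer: $\frac{10105728911688}{16969} \approx 5.9554 \cdot 10^{8}$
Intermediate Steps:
$r{\left(J,b \right)} = - 3 J b$
$\left(-35601 + \frac{11700 + 2704}{5002 + r{\left(110,118 \right)}}\right) \left(29156 - 45884\right) = \left(-35601 + \frac{11700 + 2704}{5002 - 330 \cdot 118}\right) \left(29156 - 45884\right) = \left(-35601 + \frac{14404}{5002 - 38940}\right) \left(-16728\right) = \left(-35601 + \frac{14404}{-33938}\right) \left(-16728\right) = \left(-35601 + 14404 \left(- \frac{1}{33938}\right)\right) \left(-16728\right) = \left(-35601 - \frac{7202}{16969}\right) \left(-16728\right) = \left(- \frac{604120571}{16969}\right) \left(-16728\right) = \frac{10105728911688}{16969}$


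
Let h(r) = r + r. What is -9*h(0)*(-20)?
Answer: 0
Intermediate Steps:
h(r) = 2*r
-9*h(0)*(-20) = -18*0*(-20) = -9*0*(-20) = 0*(-20) = 0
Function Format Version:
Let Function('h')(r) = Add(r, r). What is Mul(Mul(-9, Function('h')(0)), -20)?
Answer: 0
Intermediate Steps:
Function('h')(r) = Mul(2, r)
Mul(Mul(-9, Function('h')(0)), -20) = Mul(Mul(-9, Mul(2, 0)), -20) = Mul(Mul(-9, 0), -20) = Mul(0, -20) = 0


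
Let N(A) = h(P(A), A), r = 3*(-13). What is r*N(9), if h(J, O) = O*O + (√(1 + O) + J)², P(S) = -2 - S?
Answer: -8268 + 858*√10 ≈ -5554.8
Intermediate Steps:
h(J, O) = O² + (J + √(1 + O))²
r = -39
N(A) = A² + (-2 + √(1 + A) - A)² (N(A) = A² + ((-2 - A) + √(1 + A))² = A² + (-2 + √(1 + A) - A)²)
r*N(9) = -39*(9² + (2 + 9 - √(1 + 9))²) = -39*(81 + (2 + 9 - √10)²) = -39*(81 + (11 - √10)²) = -3159 - 39*(11 - √10)²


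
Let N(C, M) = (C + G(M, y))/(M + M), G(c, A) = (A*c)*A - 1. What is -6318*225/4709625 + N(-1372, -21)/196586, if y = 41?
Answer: -77096440009/259236975270 ≈ -0.29740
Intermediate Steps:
G(c, A) = -1 + c*A**2 (G(c, A) = c*A**2 - 1 = -1 + c*A**2)
N(C, M) = (-1 + C + 1681*M)/(2*M) (N(C, M) = (C + (-1 + M*41**2))/(M + M) = (C + (-1 + M*1681))/((2*M)) = (C + (-1 + 1681*M))*(1/(2*M)) = (-1 + C + 1681*M)*(1/(2*M)) = (-1 + C + 1681*M)/(2*M))
-6318*225/4709625 + N(-1372, -21)/196586 = -6318*225/4709625 + ((1/2)*(-1 - 1372 + 1681*(-21))/(-21))/196586 = -117*12150*(1/4709625) + ((1/2)*(-1/21)*(-1 - 1372 - 35301))*(1/196586) = -1421550*1/4709625 + ((1/2)*(-1/21)*(-36674))*(1/196586) = -18954/62795 + (18337/21)*(1/196586) = -18954/62795 + 18337/4128306 = -77096440009/259236975270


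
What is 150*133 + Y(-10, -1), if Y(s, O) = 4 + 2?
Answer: 19956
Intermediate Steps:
Y(s, O) = 6
150*133 + Y(-10, -1) = 150*133 + 6 = 19950 + 6 = 19956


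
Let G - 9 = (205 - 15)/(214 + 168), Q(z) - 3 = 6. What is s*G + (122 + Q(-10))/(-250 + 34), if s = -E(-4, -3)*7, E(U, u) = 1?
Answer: -2767789/41256 ≈ -67.088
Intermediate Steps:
Q(z) = 9 (Q(z) = 3 + 6 = 9)
s = -7 (s = -1*1*7 = -1*7 = -7)
G = 1814/191 (G = 9 + (205 - 15)/(214 + 168) = 9 + 190/382 = 9 + 190*(1/382) = 9 + 95/191 = 1814/191 ≈ 9.4974)
s*G + (122 + Q(-10))/(-250 + 34) = -7*1814/191 + (122 + 9)/(-250 + 34) = -12698/191 + 131/(-216) = -12698/191 + 131*(-1/216) = -12698/191 - 131/216 = -2767789/41256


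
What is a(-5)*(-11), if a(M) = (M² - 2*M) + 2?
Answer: -407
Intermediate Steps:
a(M) = 2 + M² - 2*M
a(-5)*(-11) = (2 + (-5)² - 2*(-5))*(-11) = (2 + 25 + 10)*(-11) = 37*(-11) = -407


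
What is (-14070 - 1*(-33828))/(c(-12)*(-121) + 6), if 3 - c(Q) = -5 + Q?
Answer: -9879/1207 ≈ -8.1848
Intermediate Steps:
c(Q) = 8 - Q (c(Q) = 3 - (-5 + Q) = 3 + (5 - Q) = 8 - Q)
(-14070 - 1*(-33828))/(c(-12)*(-121) + 6) = (-14070 - 1*(-33828))/((8 - 1*(-12))*(-121) + 6) = (-14070 + 33828)/((8 + 12)*(-121) + 6) = 19758/(20*(-121) + 6) = 19758/(-2420 + 6) = 19758/(-2414) = 19758*(-1/2414) = -9879/1207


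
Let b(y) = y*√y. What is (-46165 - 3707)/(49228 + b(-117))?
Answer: -2455098816/2424997597 - 17505072*I*√13/2424997597 ≈ -1.0124 - 0.026027*I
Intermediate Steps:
b(y) = y^(3/2)
(-46165 - 3707)/(49228 + b(-117)) = (-46165 - 3707)/(49228 + (-117)^(3/2)) = -49872/(49228 - 351*I*√13)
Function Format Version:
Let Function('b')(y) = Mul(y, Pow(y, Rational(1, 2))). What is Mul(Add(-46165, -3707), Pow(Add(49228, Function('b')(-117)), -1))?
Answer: Add(Rational(-2455098816, 2424997597), Mul(Rational(-17505072, 2424997597), I, Pow(13, Rational(1, 2)))) ≈ Add(-1.0124, Mul(-0.026027, I))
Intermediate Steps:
Function('b')(y) = Pow(y, Rational(3, 2))
Mul(Add(-46165, -3707), Pow(Add(49228, Function('b')(-117)), -1)) = Mul(Add(-46165, -3707), Pow(Add(49228, Pow(-117, Rational(3, 2))), -1)) = Mul(-49872, Pow(Add(49228, Mul(-351, I, Pow(13, Rational(1, 2)))), -1))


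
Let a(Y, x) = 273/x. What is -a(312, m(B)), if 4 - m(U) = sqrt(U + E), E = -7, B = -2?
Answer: -1092/25 - 819*I/25 ≈ -43.68 - 32.76*I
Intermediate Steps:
m(U) = 4 - sqrt(-7 + U) (m(U) = 4 - sqrt(U - 7) = 4 - sqrt(-7 + U))
-a(312, m(B)) = -273/(4 - sqrt(-7 - 2)) = -273/(4 - sqrt(-9)) = -273/(4 - 3*I) = -273*(4 + 3*I)/25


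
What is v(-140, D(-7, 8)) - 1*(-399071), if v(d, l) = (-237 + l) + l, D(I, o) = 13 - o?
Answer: 398844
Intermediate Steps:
v(d, l) = -237 + 2*l
v(-140, D(-7, 8)) - 1*(-399071) = (-237 + 2*(13 - 1*8)) - 1*(-399071) = (-237 + 2*(13 - 8)) + 399071 = (-237 + 2*5) + 399071 = (-237 + 10) + 399071 = -227 + 399071 = 398844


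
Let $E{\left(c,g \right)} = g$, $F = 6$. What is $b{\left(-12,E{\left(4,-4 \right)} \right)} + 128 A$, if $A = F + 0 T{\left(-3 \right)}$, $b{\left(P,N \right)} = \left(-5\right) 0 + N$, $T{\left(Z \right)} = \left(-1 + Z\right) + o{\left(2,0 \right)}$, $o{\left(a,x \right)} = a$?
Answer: $764$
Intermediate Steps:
$T{\left(Z \right)} = 1 + Z$ ($T{\left(Z \right)} = \left(-1 + Z\right) + 2 = 1 + Z$)
$b{\left(P,N \right)} = N$ ($b{\left(P,N \right)} = 0 + N = N$)
$A = 6$ ($A = 6 + 0 \left(1 - 3\right) = 6 + 0 \left(-2\right) = 6 + 0 = 6$)
$b{\left(-12,E{\left(4,-4 \right)} \right)} + 128 A = -4 + 128 \cdot 6 = -4 + 768 = 764$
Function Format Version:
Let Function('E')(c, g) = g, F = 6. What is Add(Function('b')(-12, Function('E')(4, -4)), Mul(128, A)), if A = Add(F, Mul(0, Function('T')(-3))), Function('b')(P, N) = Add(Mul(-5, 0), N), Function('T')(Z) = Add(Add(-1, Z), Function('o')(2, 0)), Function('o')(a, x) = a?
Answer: 764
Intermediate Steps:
Function('T')(Z) = Add(1, Z) (Function('T')(Z) = Add(Add(-1, Z), 2) = Add(1, Z))
Function('b')(P, N) = N (Function('b')(P, N) = Add(0, N) = N)
A = 6 (A = Add(6, Mul(0, Add(1, -3))) = Add(6, Mul(0, -2)) = Add(6, 0) = 6)
Add(Function('b')(-12, Function('E')(4, -4)), Mul(128, A)) = Add(-4, Mul(128, 6)) = Add(-4, 768) = 764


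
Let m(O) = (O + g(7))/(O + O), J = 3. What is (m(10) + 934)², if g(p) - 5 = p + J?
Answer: 13995081/16 ≈ 8.7469e+5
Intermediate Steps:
g(p) = 8 + p (g(p) = 5 + (p + 3) = 5 + (3 + p) = 8 + p)
m(O) = (15 + O)/(2*O) (m(O) = (O + (8 + 7))/(O + O) = (O + 15)/((2*O)) = (15 + O)*(1/(2*O)) = (15 + O)/(2*O))
(m(10) + 934)² = ((½)*(15 + 10)/10 + 934)² = ((½)*(⅒)*25 + 934)² = (5/4 + 934)² = (3741/4)² = 13995081/16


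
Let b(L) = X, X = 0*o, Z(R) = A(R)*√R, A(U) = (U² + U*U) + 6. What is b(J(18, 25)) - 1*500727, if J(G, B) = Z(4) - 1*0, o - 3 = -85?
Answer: -500727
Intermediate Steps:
o = -82 (o = 3 - 85 = -82)
A(U) = 6 + 2*U² (A(U) = (U² + U²) + 6 = 2*U² + 6 = 6 + 2*U²)
Z(R) = √R*(6 + 2*R²) (Z(R) = (6 + 2*R²)*√R = √R*(6 + 2*R²))
J(G, B) = 76 (J(G, B) = 2*√4*(3 + 4²) - 1*0 = 2*2*(3 + 16) + 0 = 2*2*19 + 0 = 76 + 0 = 76)
X = 0 (X = 0*(-82) = 0)
b(L) = 0
b(J(18, 25)) - 1*500727 = 0 - 1*500727 = 0 - 500727 = -500727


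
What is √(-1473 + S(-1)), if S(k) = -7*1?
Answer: 2*I*√370 ≈ 38.471*I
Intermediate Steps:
S(k) = -7
√(-1473 + S(-1)) = √(-1473 - 7) = √(-1480) = 2*I*√370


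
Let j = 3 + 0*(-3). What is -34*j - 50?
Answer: -152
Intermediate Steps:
j = 3 (j = 3 + 0 = 3)
-34*j - 50 = -34*3 - 50 = -102 - 50 = -152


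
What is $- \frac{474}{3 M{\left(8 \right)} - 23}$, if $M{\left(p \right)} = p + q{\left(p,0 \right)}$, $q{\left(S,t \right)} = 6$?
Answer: $- \frac{474}{19} \approx -24.947$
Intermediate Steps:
$M{\left(p \right)} = 6 + p$ ($M{\left(p \right)} = p + 6 = 6 + p$)
$- \frac{474}{3 M{\left(8 \right)} - 23} = - \frac{474}{3 \left(6 + 8\right) - 23} = - \frac{474}{3 \cdot 14 - 23} = - \frac{474}{42 - 23} = - \frac{474}{19}$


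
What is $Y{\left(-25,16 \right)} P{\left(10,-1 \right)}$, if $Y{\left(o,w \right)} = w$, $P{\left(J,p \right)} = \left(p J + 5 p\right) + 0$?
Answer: $-240$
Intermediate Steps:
$P{\left(J,p \right)} = 5 p + J p$ ($P{\left(J,p \right)} = \left(J p + 5 p\right) + 0 = \left(5 p + J p\right) + 0 = 5 p + J p$)
$Y{\left(-25,16 \right)} P{\left(10,-1 \right)} = 16 \left(- (5 + 10)\right) = 16 \left(\left(-1\right) 15\right) = 16 \left(-15\right) = -240$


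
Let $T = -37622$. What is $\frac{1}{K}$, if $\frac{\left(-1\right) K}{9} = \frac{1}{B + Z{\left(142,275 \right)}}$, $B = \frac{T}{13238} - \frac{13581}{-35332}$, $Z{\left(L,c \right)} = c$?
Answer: $- \frac{63737452087}{2104762572} \approx -30.283$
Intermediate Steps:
$B = - \frac{574737613}{233862508}$ ($B = - \frac{37622}{13238} - \frac{13581}{-35332} = \left(-37622\right) \frac{1}{13238} - - \frac{13581}{35332} = - \frac{18811}{6619} + \frac{13581}{35332} = - \frac{574737613}{233862508} \approx -2.4576$)
$K = - \frac{2104762572}{63737452087}$ ($K = - \frac{9}{- \frac{574737613}{233862508} + 275} = - \frac{9}{\frac{63737452087}{233862508}} = \left(-9\right) \frac{233862508}{63737452087} = - \frac{2104762572}{63737452087} \approx -0.033022$)
$\frac{1}{K} = \frac{1}{- \frac{2104762572}{63737452087}} = - \frac{63737452087}{2104762572}$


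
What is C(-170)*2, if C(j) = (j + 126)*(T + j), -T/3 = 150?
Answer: 54560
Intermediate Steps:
T = -450 (T = -3*150 = -450)
C(j) = (-450 + j)*(126 + j) (C(j) = (j + 126)*(-450 + j) = (126 + j)*(-450 + j) = (-450 + j)*(126 + j))
C(-170)*2 = (-56700 + (-170)² - 324*(-170))*2 = (-56700 + 28900 + 55080)*2 = 27280*2 = 54560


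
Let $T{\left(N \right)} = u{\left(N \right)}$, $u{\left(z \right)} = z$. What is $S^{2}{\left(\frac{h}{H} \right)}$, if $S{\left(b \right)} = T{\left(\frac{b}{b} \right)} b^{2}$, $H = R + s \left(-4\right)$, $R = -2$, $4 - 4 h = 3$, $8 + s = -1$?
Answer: $\frac{1}{342102016} \approx 2.9231 \cdot 10^{-9}$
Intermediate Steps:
$s = -9$ ($s = -8 - 1 = -9$)
$h = \frac{1}{4}$ ($h = 1 - \frac{3}{4} = \frac{1}{4} \approx 0.25$)
$T{\left(N \right)} = N$
$H = 34$ ($H = -2 - -36 = -2 + 36 = 34$)
$S{\left(b \right)} = b^{2}$ ($S{\left(b \right)} = \frac{b}{b} b^{2} = 1 b^{2} = b^{2}$)
$S^{2}{\left(\frac{h}{H} \right)} = \left(\left(\frac{1}{4 \cdot 34}\right)^{2}\right)^{2} = \left(\left(\frac{1}{4} \cdot \frac{1}{34}\right)^{2}\right)^{2} = \left(\left(\frac{1}{136}\right)^{2}\right)^{2} = \left(\frac{1}{18496}\right)^{2} = \frac{1}{342102016}$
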